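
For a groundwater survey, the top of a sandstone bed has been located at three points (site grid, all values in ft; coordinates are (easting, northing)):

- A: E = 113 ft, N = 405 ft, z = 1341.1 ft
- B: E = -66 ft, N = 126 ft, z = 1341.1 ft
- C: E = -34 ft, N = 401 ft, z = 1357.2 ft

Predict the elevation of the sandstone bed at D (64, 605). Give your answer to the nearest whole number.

Let the plane be z = a·E + b·N + c.
B−A: −179a − 279b = 0;  C−A: −147a − 4b = 16.1.
Solving gives a = −0.11147, b = 0.07152.
Then c = 1341.1 − a·113 − b·405 = 1324.73.
At (64, 605): z = −7.1 + 43.3 + 1324.73 = 1360.9 ft.

1361 ft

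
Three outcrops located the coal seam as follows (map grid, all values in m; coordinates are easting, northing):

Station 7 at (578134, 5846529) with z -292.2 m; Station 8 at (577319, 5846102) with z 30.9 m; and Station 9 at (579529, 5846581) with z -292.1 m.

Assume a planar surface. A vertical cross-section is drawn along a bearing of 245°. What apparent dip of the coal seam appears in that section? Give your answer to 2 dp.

Let the plane be z = a·easting + b·northing + c.
Station 8−Station 7: −815a − 427b = 323.1;  Station 9−Station 7: 1395a + 52b = 0.1.
Solving gives a = 0.03044, b = −0.81478.
Unit vector along 245° is (sin 245°, cos 245°) = (-0.9063, -0.4226).
Slope in that direction = a·(-0.9063) + b·(-0.4226) = 0.31675.
Apparent dip = arctan|0.31675| = 17.58° (true dip is 39.2°, so apparent ≤ true as expected).

17.58°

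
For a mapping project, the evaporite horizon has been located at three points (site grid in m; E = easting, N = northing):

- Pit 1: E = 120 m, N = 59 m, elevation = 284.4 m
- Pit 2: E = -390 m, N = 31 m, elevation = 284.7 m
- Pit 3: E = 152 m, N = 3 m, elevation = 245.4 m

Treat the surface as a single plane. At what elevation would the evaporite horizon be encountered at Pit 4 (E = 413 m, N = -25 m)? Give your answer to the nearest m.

217 m

Two edge vectors: Pit 1→Pit 2 = (-510, -28, 0.3), Pit 1→Pit 3 = (32, -56, -39).
Normal n = (Pit 1→Pit 2) × (Pit 1→Pit 3) = (1108.8, -19880.4, 29456).
So ∂z/∂E = −n_x/n_z = −0.03764 and ∂z/∂N = −n_y/n_z = 0.67492.
Intercept c from Pit 1: 284.4 + 4.52 − 39.82 = 249.10.
At (413, -25): z = −15.5 − 16.9 + 249.10 = 216.7 m.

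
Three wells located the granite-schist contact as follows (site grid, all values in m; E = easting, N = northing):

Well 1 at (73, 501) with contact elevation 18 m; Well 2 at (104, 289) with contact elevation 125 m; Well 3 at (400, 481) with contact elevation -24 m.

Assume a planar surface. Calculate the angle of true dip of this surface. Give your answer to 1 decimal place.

28.9°

Let the plane be z = a·E + b·N + c.
Well 2−Well 1: 31a − 212b = 107;  Well 3−Well 1: 327a − 20b = −42.
Solving gives a = −0.16075, b = −0.52822.
Gradient magnitude |∇z| = √(a² + b²) = √(0.02584 + 0.27902) = 0.55214.
True dip = arctan(0.55214) = 28.9°, dipping toward NNE (azimuth ≈ 017°).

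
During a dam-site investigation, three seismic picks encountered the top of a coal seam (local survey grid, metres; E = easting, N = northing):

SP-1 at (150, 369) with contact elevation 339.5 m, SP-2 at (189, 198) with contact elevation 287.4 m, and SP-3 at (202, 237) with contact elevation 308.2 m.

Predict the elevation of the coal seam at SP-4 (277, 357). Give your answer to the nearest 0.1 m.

Two edge vectors: SP-1→SP-2 = (39, -171, -52.1), SP-1→SP-3 = (52, -132, -31.3).
Normal n = (SP-1→SP-2) × (SP-1→SP-3) = (-1524.9, -1488.5, 3744).
So ∂z/∂E = −n_x/n_z = 0.40729 and ∂z/∂N = −n_y/n_z = 0.39757.
Intercept c from SP-1: 339.5 − 61.09 − 146.70 = 131.70.
At (277, 357): z = 112.8 + 141.9 + 131.70 = 386.5 m.

386.5 m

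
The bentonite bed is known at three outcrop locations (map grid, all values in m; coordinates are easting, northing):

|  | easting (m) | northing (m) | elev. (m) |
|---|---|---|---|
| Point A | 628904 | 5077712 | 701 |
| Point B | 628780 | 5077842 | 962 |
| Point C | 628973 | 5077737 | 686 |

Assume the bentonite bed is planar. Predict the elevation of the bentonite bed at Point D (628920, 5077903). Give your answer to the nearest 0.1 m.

Two edge vectors: Point A→Point B = (-124, 130, 261), Point A→Point C = (69, 25, -15).
Normal n = (Point A→Point B) × (Point A→Point C) = (-8475, 16149, -12070).
So ∂z/∂easting = −n_x/n_z = −0.702154101 and ∂z/∂northing = −n_y/n_z = 1.337945319.
Intercept c from Point A: 701 + 441587.52 − 6793701.00 = −6351412.48.
At (628920, 5077903): z = −441598.8 + 6793956.5 − 6351412.48 = 945.3 m.

945.3 m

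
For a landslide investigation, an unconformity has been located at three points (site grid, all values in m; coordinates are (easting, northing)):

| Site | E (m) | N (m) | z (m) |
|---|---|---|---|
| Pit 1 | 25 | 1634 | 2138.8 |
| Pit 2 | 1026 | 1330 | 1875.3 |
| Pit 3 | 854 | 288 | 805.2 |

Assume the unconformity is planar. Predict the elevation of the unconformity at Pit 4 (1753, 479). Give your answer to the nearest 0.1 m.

Let the plane be z = a·E + b·N + c.
Pit 2−Pit 1: 1001a − 304b = −263.5;  Pit 3−Pit 1: 829a − 1346b = −1333.6.
Solving gives a = 0.046327, b = 1.019320.
Then c = 2138.8 − a·25 − b·1634 = 472.07.
At (1753, 479): z = 81.2 + 488.3 + 472.07 = 1041.5 m.

1041.5 m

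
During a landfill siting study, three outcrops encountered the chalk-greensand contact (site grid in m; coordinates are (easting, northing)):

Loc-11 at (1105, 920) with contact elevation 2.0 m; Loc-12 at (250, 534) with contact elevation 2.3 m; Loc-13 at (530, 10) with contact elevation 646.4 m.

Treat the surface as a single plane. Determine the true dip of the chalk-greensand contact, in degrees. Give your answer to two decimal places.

Let the plane be z = a·E + b·N + c.
Loc-12−Loc-11: −855a − 386b = 0.3;  Loc-13−Loc-11: −575a − 910b = 644.4.
Solving gives a = 0.44680, b = −0.99045.
Gradient magnitude |∇z| = √(a² + b²) = √(0.19963 + 0.98099) = 1.08656.
True dip = arctan(1.08656) = 47.38°, dipping toward NNW (azimuth ≈ 336°).

47.38°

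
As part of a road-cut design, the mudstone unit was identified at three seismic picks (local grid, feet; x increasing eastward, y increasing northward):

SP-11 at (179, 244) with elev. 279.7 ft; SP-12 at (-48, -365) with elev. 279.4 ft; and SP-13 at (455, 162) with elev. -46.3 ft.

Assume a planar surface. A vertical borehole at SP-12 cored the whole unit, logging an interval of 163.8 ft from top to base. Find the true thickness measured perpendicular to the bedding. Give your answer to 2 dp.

108.29 ft

Let the plane be z = a·x + b·y + c.
SP-12−SP-11: −227a − 609b = −0.3;  SP-13−SP-11: 276a − 82b = −326.
Solving gives a = −1.06326, b = 0.39682.
|∇z| = √(a²+b²) = 1.13490, so dip δ = arctan(1.13490) = 48.62°.
True thickness = vertical thickness × cos δ = 163.8 × cos 48.62° = 108.29 ft.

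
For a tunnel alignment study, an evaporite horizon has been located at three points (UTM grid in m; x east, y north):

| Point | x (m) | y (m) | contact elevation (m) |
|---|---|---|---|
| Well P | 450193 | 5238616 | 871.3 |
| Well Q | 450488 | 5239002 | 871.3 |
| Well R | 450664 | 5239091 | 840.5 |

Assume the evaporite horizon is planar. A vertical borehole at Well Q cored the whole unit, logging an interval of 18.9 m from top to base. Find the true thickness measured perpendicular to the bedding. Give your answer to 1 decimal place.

17.8 m

Let the plane be z = a·x + b·y + c.
Well Q−Well P: 295a + 386b = 0;  Well R−Well P: 471a + 475b = −30.8.
Solving gives a = −0.28523, b = 0.21799.
|∇z| = √(a²+b²) = 0.35899, so dip δ = arctan(0.35899) = 19.75°.
True thickness = vertical thickness × cos δ = 18.9 × cos 19.75° = 17.8 m.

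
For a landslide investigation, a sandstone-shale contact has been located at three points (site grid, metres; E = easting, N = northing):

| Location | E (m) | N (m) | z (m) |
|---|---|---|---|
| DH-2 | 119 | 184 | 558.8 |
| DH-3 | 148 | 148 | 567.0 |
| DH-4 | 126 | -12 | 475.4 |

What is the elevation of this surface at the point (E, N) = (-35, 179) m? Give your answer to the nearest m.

426 m

Two edge vectors: DH-2→DH-3 = (29, -36, 8.2), DH-2→DH-4 = (7, -196, -83.4).
Normal n = (DH-2→DH-3) × (DH-2→DH-4) = (4609.6, 2476, -5432).
So ∂z/∂E = −n_x/n_z = 0.84860 and ∂z/∂N = −n_y/n_z = 0.45582.
Intercept c from DH-2: 558.8 − 100.98 − 83.87 = 373.95.
At (-35, 179): z = −29.7 + 81.6 + 373.95 = 425.8 m.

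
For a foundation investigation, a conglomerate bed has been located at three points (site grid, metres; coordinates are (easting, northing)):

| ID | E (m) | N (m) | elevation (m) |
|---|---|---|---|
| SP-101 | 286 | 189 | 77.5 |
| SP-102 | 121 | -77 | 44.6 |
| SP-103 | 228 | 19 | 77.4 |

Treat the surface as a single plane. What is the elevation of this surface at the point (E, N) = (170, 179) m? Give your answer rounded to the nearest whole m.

Two edge vectors: SP-101→SP-102 = (-165, -266, -32.9), SP-101→SP-103 = (-58, -170, -0.1).
Normal n = (SP-101→SP-102) × (SP-101→SP-103) = (-5566.4, 1891.7, 12622).
So ∂z/∂E = −n_x/n_z = 0.44101 and ∂z/∂N = −n_y/n_z = −0.14987.
Intercept c from SP-101: 77.5 − 126.13 + 28.33 = −20.30.
At (170, 179): z = 75.0 − 26.8 − 20.30 = 27.8 m.

28 m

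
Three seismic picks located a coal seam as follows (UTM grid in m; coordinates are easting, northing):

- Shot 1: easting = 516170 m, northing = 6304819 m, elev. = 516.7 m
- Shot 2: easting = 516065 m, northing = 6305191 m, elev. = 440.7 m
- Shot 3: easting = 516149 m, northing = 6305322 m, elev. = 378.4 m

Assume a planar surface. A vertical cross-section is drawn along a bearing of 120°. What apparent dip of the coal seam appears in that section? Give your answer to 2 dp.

6.32°

Let the plane be z = a·easting + b·northing + c.
Shot 2−Shot 1: −105a + 372b = −76;  Shot 3−Shot 1: −21a + 503b = −138.3.
Solving gives a = −0.29375, b = −0.28721.
Unit vector along 120° is (sin 120°, cos 120°) = (0.8660, -0.5000).
Slope in that direction = a·(0.8660) + b·(-0.5000) = −0.11079.
Apparent dip = arctan|0.11079| = 6.32° (true dip is 22.3°, so apparent ≤ true as expected).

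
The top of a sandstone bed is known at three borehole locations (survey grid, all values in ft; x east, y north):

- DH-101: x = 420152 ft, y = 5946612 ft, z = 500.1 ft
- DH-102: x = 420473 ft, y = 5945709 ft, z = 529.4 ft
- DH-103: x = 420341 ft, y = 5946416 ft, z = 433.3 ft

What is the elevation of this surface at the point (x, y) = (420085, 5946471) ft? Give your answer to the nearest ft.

Two edge vectors: DH-101→DH-102 = (321, -903, 29.3), DH-101→DH-103 = (189, -196, -66.8).
Normal n = (DH-101→DH-102) × (DH-101→DH-103) = (66063.2, 26980.5, 107751).
So ∂z/∂x = −n_x/n_z = −0.61310986 and ∂z/∂y = −n_y/n_z = −0.25039675.
Intercept c from DH-101: 500.1 + 257599.33 + 1489012.31 = 1747111.74.
At (420085, 5946471): z = −257558.3 − 1488977.0 + 1747111.74 = 576.5 ft.

576 ft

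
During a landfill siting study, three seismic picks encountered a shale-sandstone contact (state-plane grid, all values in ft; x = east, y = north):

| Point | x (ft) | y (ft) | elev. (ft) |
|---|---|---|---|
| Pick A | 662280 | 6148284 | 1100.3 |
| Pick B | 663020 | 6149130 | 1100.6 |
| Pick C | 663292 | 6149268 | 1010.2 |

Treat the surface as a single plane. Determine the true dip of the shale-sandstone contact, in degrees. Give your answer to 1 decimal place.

38.5°

Let the plane be z = a·x + b·y + c.
Pick B−Pick A: 740a + 846b = 0.3;  Pick C−Pick A: 1012a + 984b = −90.1.
Solving gives a = −0.59785, b = 0.52330.
Gradient magnitude |∇z| = √(a² + b²) = √(0.35742 + 0.27384) = 0.79452.
True dip = arctan(0.79452) = 38.5°, dipping toward SE (azimuth ≈ 131°).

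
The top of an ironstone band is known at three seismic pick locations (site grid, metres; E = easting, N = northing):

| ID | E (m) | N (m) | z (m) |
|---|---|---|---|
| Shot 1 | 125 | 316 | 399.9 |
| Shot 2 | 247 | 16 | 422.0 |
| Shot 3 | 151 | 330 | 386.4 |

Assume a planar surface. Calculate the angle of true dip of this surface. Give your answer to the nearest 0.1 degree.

24.6°

Two edge vectors: Shot 1→Shot 2 = (122, -300, 22.1), Shot 1→Shot 3 = (26, 14, -13.5).
Normal n = (Shot 1→Shot 2) × (Shot 1→Shot 3) = (3740.6, 2221.6, 9508).
So ∂z/∂E = −n_x/n_z = −0.39342 and ∂z/∂N = −n_y/n_z = −0.23366.
Gradient magnitude |∇z| = √(a² + b²) = √(0.15478 + 0.05460) = 0.45757.
True dip = arctan(0.45757) = 24.6°, dipping toward ENE (azimuth ≈ 059°).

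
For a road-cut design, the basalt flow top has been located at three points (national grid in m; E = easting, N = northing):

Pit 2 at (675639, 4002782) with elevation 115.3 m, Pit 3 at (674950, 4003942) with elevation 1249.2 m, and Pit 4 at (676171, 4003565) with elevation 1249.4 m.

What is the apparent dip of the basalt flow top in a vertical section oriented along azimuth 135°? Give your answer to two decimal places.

Two edge vectors: Pit 2→Pit 3 = (-689, 1160, 1133.9), Pit 2→Pit 4 = (532, 783, 1134.1).
Normal n = (Pit 2→Pit 3) × (Pit 2→Pit 4) = (427712.3, 1384629.7, -1156607).
So ∂z/∂E = −n_x/n_z = 0.36980 and ∂z/∂N = −n_y/n_z = 1.19715.
Unit vector along 135° is (sin 135°, cos 135°) = (0.7071, -0.7071).
Slope in that direction = a·(0.7071) + b·(-0.7071) = −0.58502.
Apparent dip = arctan|0.58502| = 30.33° (true dip is 51.4°, so apparent ≤ true as expected).

30.33°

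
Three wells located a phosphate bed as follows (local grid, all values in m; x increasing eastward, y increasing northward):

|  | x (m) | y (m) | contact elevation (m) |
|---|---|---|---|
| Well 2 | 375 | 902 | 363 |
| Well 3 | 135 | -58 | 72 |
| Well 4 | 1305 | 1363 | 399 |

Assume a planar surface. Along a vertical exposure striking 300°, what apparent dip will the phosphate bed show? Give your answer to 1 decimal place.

15.5°

Let the plane be z = a·x + b·y + c.
Well 3−Well 2: −240a − 960b = −291;  Well 4−Well 2: 930a + 461b = 36.
Solving gives a = −0.12733, b = 0.33496.
Unit vector along 300° is (sin 300°, cos 300°) = (-0.8660, 0.5000).
Slope in that direction = a·(-0.8660) + b·(0.5000) = 0.27775.
Apparent dip = arctan|0.27775| = 15.5° (true dip is 19.7°, so apparent ≤ true as expected).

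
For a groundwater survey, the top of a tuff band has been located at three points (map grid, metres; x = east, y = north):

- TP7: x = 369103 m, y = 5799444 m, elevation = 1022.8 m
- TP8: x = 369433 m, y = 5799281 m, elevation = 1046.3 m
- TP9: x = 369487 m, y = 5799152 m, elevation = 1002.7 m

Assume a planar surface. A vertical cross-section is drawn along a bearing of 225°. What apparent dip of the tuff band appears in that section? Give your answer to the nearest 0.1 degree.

28.4°

Two edge vectors: TP7→TP8 = (330, -163, 23.5), TP7→TP9 = (384, -292, -20.1).
Normal n = (TP7→TP8) × (TP7→TP9) = (10138.3, 15657, -33768).
So ∂z/∂x = −n_x/n_z = 0.30023 and ∂z/∂y = −n_y/n_z = 0.46366.
Unit vector along 225° is (sin 225°, cos 225°) = (-0.7071, -0.7071).
Slope in that direction = a·(-0.7071) + b·(-0.7071) = −0.54016.
Apparent dip = arctan|0.54016| = 28.4° (true dip is 28.9°, so apparent ≤ true as expected).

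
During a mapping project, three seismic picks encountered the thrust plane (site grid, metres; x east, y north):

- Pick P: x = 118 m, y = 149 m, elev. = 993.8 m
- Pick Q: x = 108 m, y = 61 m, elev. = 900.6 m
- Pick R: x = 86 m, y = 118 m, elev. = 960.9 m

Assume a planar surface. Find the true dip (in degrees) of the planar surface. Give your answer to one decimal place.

46.6°

Two edge vectors: Pick P→Pick Q = (-10, -88, -93.2), Pick P→Pick R = (-32, -31, -32.9).
Normal n = (Pick P→Pick Q) × (Pick P→Pick R) = (6, 2653.4, -2506).
So ∂z/∂x = −n_x/n_z = 0.00239 and ∂z/∂y = −n_y/n_z = 1.05882.
Gradient magnitude |∇z| = √(a² + b²) = √(0.00001 + 1.12110) = 1.05882.
True dip = arctan(1.05882) = 46.6°, dipping toward S (azimuth ≈ 180°).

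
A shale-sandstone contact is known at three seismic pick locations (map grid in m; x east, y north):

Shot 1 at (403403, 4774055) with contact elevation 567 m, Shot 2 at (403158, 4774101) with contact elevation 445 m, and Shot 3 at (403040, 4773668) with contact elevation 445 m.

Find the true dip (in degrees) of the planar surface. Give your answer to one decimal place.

Let the plane be z = a·x + b·y + c.
Shot 2−Shot 1: −245a + 46b = −122;  Shot 3−Shot 1: −363a − 387b = −122.
Solving gives a = 0.47372, b = −0.12910.
Gradient magnitude |∇z| = √(a² + b²) = √(0.22441 + 0.01667) = 0.49100.
True dip = arctan(0.49100) = 26.2°, dipping toward WNW (azimuth ≈ 285°).

26.2°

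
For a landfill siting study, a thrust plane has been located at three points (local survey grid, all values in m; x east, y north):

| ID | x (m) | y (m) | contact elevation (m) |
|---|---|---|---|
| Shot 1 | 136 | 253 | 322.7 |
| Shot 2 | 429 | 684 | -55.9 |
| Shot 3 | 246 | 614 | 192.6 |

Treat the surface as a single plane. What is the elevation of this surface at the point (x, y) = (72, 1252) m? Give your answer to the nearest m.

471 m

Let the plane be z = a·x + b·y + c.
Shot 2−Shot 1: 293a + 431b = −378.6;  Shot 3−Shot 1: 110a + 361b = −130.1.
Solving gives a = −1.38104, b = 0.06043.
Then c = 322.7 − a·136 − b·253 = 495.23.
At (72, 1252): z = −99.4 + 75.7 + 495.23 = 471.5 m.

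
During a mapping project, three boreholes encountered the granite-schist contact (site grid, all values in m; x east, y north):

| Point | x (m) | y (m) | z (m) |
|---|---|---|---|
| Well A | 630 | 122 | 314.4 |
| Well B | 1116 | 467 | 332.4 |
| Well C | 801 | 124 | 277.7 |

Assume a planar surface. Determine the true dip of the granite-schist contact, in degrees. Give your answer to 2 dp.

22.86°

Two edge vectors: Well A→Well B = (486, 345, 18), Well A→Well C = (171, 2, -36.7).
Normal n = (Well A→Well B) × (Well A→Well C) = (-12697.5, 20914.2, -58023).
So ∂z/∂x = −n_x/n_z = −0.21884 and ∂z/∂y = −n_y/n_z = 0.36045.
Gradient magnitude |∇z| = √(a² + b²) = √(0.04789 + 0.12992) = 0.42168.
True dip = arctan(0.42168) = 22.86°, dipping toward SSE (azimuth ≈ 149°).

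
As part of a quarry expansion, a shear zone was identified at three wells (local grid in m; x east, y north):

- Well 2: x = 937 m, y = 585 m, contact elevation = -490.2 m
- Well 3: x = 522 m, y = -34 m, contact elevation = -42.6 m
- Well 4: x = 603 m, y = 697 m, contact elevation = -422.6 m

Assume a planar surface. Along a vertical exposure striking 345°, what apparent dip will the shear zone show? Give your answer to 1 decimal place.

Two edge vectors: Well 2→Well 3 = (-415, -619, 447.6), Well 2→Well 4 = (-334, 112, 67.6).
Normal n = (Well 2→Well 3) × (Well 2→Well 4) = (-91975.6, -121444.4, -253226).
So ∂z/∂x = −n_x/n_z = −0.36322 and ∂z/∂y = −n_y/n_z = −0.47959.
Unit vector along 345° is (sin 345°, cos 345°) = (-0.2588, 0.9659).
Slope in that direction = a·(-0.2588) + b·(0.9659) = −0.36924.
Apparent dip = arctan|0.36924| = 20.3° (true dip is 31.0°, so apparent ≤ true as expected).

20.3°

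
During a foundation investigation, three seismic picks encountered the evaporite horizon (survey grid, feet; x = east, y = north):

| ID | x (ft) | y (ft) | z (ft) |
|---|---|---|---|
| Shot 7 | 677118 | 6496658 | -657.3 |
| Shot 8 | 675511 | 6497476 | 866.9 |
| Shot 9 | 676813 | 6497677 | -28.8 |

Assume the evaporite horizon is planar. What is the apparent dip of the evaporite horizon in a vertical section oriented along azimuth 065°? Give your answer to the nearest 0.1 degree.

27.1°

Let the plane be z = a·x + b·y + c.
Shot 8−Shot 7: −1607a + 818b = 1524.2;  Shot 9−Shot 7: −305a + 1019b = 628.5.
Solving gives a = −0.74857, b = 0.39272.
Unit vector along 065° is (sin 65°, cos 65°) = (0.9063, 0.4226).
Slope in that direction = a·(0.9063) + b·(0.4226) = −0.51246.
Apparent dip = arctan|0.51246| = 27.1° (true dip is 40.2°, so apparent ≤ true as expected).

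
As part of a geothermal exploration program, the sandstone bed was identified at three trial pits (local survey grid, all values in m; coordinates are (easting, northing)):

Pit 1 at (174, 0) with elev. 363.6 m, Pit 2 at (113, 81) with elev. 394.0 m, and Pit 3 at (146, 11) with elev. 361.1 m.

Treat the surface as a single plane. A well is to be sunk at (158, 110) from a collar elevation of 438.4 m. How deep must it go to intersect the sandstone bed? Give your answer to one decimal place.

11.0 m

Let the plane be z = a·E + b·N + c.
Pit 2−Pit 1: −61a + 81b = 30.4;  Pit 3−Pit 1: −28a + 11b = −2.5.
Solving gives a = 0.33619, b = 0.62849.
Then c = 363.6 − a·174 − b·0 = 305.10.
At (158, 110): z_contact = 53.12 + 69.13 + 305.10 = 427.35 m.
Depth below ground = 438.4 − 427.35 = 11.0 m.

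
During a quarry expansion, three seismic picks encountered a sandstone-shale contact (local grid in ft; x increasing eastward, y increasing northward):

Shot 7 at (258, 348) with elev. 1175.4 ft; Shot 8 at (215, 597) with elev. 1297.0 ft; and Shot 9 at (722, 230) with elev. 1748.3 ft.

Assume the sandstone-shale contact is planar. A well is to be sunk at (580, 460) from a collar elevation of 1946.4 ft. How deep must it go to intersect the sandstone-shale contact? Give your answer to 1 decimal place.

231.2 ft

Two edge vectors: Shot 7→Shot 8 = (-43, 249, 121.6), Shot 7→Shot 9 = (464, -118, 572.9).
Normal n = (Shot 7→Shot 8) × (Shot 7→Shot 9) = (157000.9, 81057.1, -110462).
So ∂z/∂x = −n_x/n_z = 1.42131 and ∂z/∂y = −n_y/n_z = 0.73380.
Intercept c from Shot 7: 1175.4 − 366.70 − 255.36 = 553.34.
At (580, 460): z_contact = 824.36 + 337.55 + 553.34 = 1715.25 ft.
Depth below ground = 1946.4 − 1715.25 = 231.2 ft.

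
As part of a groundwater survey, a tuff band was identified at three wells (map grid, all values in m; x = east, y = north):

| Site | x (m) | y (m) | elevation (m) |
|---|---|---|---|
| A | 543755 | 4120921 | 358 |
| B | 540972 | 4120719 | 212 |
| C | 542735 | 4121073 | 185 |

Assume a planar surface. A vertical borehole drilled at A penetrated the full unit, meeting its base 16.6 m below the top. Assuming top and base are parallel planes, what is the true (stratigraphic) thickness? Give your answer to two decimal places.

14.63 m

Two edge vectors: A→B = (-2783, -202, -146), A→C = (-1020, 152, -173).
Normal n = (A→B) × (A→C) = (57138, -332539, -629056).
So ∂z/∂x = −n_x/n_z = 0.09083 and ∂z/∂y = −n_y/n_z = −0.52863.
|∇z| = √(a²+b²) = 0.53638, so dip δ = arctan(0.53638) = 28.21°.
True thickness = vertical thickness × cos δ = 16.6 × cos 28.21° = 14.63 m.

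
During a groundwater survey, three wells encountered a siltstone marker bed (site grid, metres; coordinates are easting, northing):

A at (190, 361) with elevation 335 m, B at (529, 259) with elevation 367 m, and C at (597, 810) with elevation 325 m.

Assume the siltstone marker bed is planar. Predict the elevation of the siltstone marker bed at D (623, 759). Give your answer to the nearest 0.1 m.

Two edge vectors: A→B = (339, -102, 32), A→C = (407, 449, -10).
Normal n = (A→B) × (A→C) = (-13348, 16414, 193725).
So ∂z/∂easting = −n_x/n_z = 0.06890 and ∂z/∂northing = −n_y/n_z = −0.08473.
Intercept c from A: 335 − 13.09 + 30.59 = 352.50.
At (623, 759): z = 42.9 − 64.3 + 352.50 = 331.1 m.

331.1 m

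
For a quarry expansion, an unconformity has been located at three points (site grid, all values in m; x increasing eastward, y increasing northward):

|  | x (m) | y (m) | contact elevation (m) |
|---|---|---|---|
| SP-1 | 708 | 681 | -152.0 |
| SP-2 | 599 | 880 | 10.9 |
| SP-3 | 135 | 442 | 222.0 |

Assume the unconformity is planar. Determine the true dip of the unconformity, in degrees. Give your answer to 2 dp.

Two edge vectors: SP-1→SP-2 = (-109, 199, 162.9), SP-1→SP-3 = (-573, -239, 374).
Normal n = (SP-1→SP-2) × (SP-1→SP-3) = (113359.1, -52575.7, 140078).
So ∂z/∂x = −n_x/n_z = −0.80926 and ∂z/∂y = −n_y/n_z = 0.37533.
Gradient magnitude |∇z| = √(a² + b²) = √(0.65490 + 0.14087) = 0.89206.
True dip = arctan(0.89206) = 41.73°, dipping toward ESE (azimuth ≈ 115°).

41.73°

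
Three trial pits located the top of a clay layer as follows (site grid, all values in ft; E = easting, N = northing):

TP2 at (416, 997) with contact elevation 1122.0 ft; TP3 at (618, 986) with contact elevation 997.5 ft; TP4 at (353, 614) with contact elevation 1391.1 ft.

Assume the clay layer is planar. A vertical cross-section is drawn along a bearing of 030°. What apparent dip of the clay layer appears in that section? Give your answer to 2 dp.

40.05°

Two edge vectors: TP2→TP3 = (202, -11, -124.5), TP2→TP4 = (-63, -383, 269.1).
Normal n = (TP2→TP3) × (TP2→TP4) = (-50643.6, -46514.7, -78059).
So ∂z/∂E = −n_x/n_z = −0.64879 and ∂z/∂N = −n_y/n_z = −0.59589.
Unit vector along 030° is (sin 30°, cos 30°) = (0.5000, 0.8660).
Slope in that direction = a·(0.5000) + b·(0.8660) = −0.84045.
Apparent dip = arctan|0.84045| = 40.05° (true dip is 41.4°, so apparent ≤ true as expected).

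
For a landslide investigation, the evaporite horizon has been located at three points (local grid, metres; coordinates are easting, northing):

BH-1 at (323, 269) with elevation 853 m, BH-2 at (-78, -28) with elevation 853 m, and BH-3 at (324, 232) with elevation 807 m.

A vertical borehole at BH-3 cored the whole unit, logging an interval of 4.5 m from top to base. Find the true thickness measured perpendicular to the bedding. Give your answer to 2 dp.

Two edge vectors: BH-1→BH-2 = (-401, -297, 0), BH-1→BH-3 = (1, -37, -46).
Normal n = (BH-1→BH-2) × (BH-1→BH-3) = (13662, -18446, 15134).
So ∂z/∂easting = −n_x/n_z = −0.90274 and ∂z/∂northing = −n_y/n_z = 1.21884.
|∇z| = √(a²+b²) = 1.51674, so dip δ = arctan(1.51674) = 56.60°.
True thickness = vertical thickness × cos δ = 4.5 × cos 56.60° = 2.48 m.

2.48 m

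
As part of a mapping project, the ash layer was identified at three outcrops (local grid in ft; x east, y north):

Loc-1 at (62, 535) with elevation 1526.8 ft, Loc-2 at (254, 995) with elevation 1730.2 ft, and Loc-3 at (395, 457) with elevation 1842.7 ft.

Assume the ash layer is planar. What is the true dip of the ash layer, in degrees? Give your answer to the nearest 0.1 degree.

43.8°

Let the plane be z = a·x + b·y + c.
Loc-2−Loc-1: 192a + 460b = 203.4;  Loc-3−Loc-1: 333a − 78b = 315.9.
Solving gives a = 0.95851, b = 0.04210.
Gradient magnitude |∇z| = √(a² + b²) = √(0.91874 + 0.00177) = 0.95943.
True dip = arctan(0.95943) = 43.8°, dipping toward W (azimuth ≈ 267°).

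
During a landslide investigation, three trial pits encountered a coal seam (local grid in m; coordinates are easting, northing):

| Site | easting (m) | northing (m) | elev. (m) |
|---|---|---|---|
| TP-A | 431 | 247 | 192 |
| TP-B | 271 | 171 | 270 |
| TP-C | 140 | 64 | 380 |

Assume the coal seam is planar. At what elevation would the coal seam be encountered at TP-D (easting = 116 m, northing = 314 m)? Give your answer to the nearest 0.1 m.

Let the plane be z = a·easting + b·northing + c.
TP-B−TP-A: −160a − 76b = 78;  TP-C−TP-A: −291a − 183b = 188.
Solving gives a = 0.00195, b = −1.03043.
Then c = 192 − a·431 − b·247 = 445.67.
At (116, 314): z = 0.2 − 323.6 + 445.67 = 122.3 m.

122.3 m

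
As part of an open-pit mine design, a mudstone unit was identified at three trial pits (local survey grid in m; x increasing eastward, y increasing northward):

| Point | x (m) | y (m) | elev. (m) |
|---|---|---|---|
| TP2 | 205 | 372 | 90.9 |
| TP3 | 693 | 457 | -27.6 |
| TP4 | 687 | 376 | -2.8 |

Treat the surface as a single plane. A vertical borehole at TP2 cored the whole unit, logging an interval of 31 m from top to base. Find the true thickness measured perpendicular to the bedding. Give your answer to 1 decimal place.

Two edge vectors: TP2→TP3 = (488, 85, -118.5), TP2→TP4 = (482, 4, -93.7).
Normal n = (TP2→TP3) × (TP2→TP4) = (-7490.5, -11391.4, -39018).
So ∂z/∂x = −n_x/n_z = −0.19198 and ∂z/∂y = −n_y/n_z = −0.29195.
|∇z| = √(a²+b²) = 0.34941, so dip δ = arctan(0.34941) = 19.26°.
True thickness = vertical thickness × cos δ = 31 × cos 19.26° = 29.3 m.

29.3 m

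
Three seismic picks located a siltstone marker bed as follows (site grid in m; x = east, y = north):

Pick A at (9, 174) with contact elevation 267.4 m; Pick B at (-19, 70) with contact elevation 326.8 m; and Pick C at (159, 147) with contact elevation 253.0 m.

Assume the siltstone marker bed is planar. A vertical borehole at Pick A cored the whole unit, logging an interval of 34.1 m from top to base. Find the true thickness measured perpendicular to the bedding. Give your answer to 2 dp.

Let the plane be z = a·x + b·y + c.
Pick B−Pick A: −28a − 104b = 59.4;  Pick C−Pick A: 150a − 27b = −14.4.
Solving gives a = −0.18962, b = −0.52010.
|∇z| = √(a²+b²) = 0.55359, so dip δ = arctan(0.55359) = 28.97°.
True thickness = vertical thickness × cos δ = 34.1 × cos 28.97° = 29.83 m.

29.83 m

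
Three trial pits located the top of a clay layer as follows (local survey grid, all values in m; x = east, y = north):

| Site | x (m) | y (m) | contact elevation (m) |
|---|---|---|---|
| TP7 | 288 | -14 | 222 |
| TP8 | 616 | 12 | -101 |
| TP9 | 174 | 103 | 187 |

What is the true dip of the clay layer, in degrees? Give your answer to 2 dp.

55.77°

Two edge vectors: TP7→TP8 = (328, 26, -323), TP7→TP9 = (-114, 117, -35).
Normal n = (TP7→TP8) × (TP7→TP9) = (36881, 48302, 41340).
So ∂z/∂x = −n_x/n_z = −0.89214 and ∂z/∂y = −n_y/n_z = −1.16841.
Gradient magnitude |∇z| = √(a² + b²) = √(0.79591 + 1.36518) = 1.47006.
True dip = arctan(1.47006) = 55.77°, dipping toward NE (azimuth ≈ 037°).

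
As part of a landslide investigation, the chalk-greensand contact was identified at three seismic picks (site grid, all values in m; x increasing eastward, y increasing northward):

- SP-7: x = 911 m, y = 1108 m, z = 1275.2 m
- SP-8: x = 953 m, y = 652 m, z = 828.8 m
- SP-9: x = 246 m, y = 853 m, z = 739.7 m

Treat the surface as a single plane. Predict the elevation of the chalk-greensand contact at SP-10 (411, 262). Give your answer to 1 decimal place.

Two edge vectors: SP-7→SP-8 = (42, -456, -446.4), SP-7→SP-9 = (-665, -255, -535.5).
Normal n = (SP-7→SP-8) × (SP-7→SP-9) = (130356, 319347, -313950).
So ∂z/∂x = −n_x/n_z = 0.415213 and ∂z/∂y = −n_y/n_z = 1.017191.
Intercept c from SP-7: 1275.2 − 378.26 − 1127.05 = −230.11.
At (411, 262): z = 170.7 + 266.5 − 230.11 = 207.1 m.

207.1 m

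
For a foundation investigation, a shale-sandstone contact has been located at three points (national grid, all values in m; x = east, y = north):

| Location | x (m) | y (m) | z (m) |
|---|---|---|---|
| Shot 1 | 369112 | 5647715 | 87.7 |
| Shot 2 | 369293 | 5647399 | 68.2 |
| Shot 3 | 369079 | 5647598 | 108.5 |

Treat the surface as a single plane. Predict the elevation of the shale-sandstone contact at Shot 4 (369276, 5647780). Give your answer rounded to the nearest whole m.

35 m

Two edge vectors: Shot 1→Shot 2 = (181, -316, -19.5), Shot 1→Shot 3 = (-33, -117, 20.8).
Normal n = (Shot 1→Shot 2) × (Shot 1→Shot 3) = (-8854.3, -3121.3, -31605).
So ∂z/∂x = −n_x/n_z = −0.28015504 and ∂z/∂y = −n_y/n_z = −0.09875969.
Intercept c from Shot 1: 87.7 + 103408.59 + 557766.58 = 661262.87.
At (369276, 5647780): z = −103454.5 − 557773.0 + 661262.87 = 35.3 m.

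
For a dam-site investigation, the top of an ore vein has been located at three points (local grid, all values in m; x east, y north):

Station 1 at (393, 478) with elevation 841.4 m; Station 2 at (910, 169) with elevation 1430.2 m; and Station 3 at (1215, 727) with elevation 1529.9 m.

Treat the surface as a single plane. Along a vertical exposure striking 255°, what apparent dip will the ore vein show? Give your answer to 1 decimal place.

Let the plane be z = a·x + b·y + c.
Station 2−Station 1: 517a − 309b = 588.8;  Station 3−Station 1: 822a + 249b = 688.5.
Solving gives a = 0.93893, b = −0.33454.
Unit vector along 255° is (sin 255°, cos 255°) = (-0.9659, -0.2588).
Slope in that direction = a·(-0.9659) + b·(-0.2588) = −0.82035.
Apparent dip = arctan|0.82035| = 39.4° (true dip is 44.9°, so apparent ≤ true as expected).

39.4°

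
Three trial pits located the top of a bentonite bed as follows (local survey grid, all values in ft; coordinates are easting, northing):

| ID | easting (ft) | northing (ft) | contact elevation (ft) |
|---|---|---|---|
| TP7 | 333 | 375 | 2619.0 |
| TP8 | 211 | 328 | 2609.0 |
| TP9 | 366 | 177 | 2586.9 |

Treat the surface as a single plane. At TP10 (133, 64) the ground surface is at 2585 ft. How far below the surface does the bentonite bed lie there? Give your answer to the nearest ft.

Two edge vectors: TP7→TP8 = (-122, -47, -10), TP7→TP9 = (33, -198, -32.1).
Normal n = (TP7→TP8) × (TP7→TP9) = (-471.3, -4246.2, 25707).
So ∂z/∂easting = −n_x/n_z = 0.01833 and ∂z/∂northing = −n_y/n_z = 0.16518.
Intercept c from TP7: 2619 − 6.11 − 61.94 = 2550.95.
At (133, 64): z_contact = 2.4 + 10.6 + 2550.95 = 2564.0 ft.
Depth below ground = 2585 − 2564.0 = 21 ft.

21 ft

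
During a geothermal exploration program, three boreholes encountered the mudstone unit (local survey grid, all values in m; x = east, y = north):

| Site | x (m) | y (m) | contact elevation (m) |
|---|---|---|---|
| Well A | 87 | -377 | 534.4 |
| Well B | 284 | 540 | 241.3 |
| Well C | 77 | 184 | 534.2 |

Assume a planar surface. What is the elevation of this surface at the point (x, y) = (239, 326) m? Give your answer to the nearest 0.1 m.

Let the plane be z = a·x + b·y + c.
Well B−Well A: 197a + 917b = −293.1;  Well C−Well A: −10a + 561b = −0.2.
Solving gives a = −1.37229, b = −0.02482.
Then c = 534.4 − a·87 − b·-377 = 644.43.
At (239, 326): z = −328.0 − 8.1 + 644.43 = 308.4 m.

308.4 m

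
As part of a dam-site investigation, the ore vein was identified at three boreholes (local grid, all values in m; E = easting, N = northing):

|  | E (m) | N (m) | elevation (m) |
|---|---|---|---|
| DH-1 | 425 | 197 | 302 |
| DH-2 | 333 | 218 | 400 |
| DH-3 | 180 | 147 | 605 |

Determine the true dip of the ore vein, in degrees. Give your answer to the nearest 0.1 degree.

Let the plane be z = a·E + b·N + c.
DH-2−DH-1: −92a + 21b = 98;  DH-3−DH-1: −245a − 50b = 303.
Solving gives a = −1.15577, b = −0.39672.
Gradient magnitude |∇z| = √(a² + b²) = √(1.33581 + 0.15738) = 1.22196.
True dip = arctan(1.22196) = 50.7°, dipping toward ENE (azimuth ≈ 071°).

50.7°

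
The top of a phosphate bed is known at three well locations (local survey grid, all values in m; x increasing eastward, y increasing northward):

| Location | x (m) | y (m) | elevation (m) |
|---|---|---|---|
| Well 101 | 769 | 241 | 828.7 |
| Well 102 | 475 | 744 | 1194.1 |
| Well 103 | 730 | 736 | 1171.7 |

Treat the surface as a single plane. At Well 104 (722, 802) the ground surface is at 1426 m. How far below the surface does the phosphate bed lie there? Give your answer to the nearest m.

208 m

Two edge vectors: Well 101→Well 102 = (-294, 503, 365.4), Well 101→Well 103 = (-39, 495, 343).
Normal n = (Well 101→Well 102) × (Well 101→Well 103) = (-8344, 86591.4, -125913).
So ∂z/∂x = −n_x/n_z = −0.06627 and ∂z/∂y = −n_y/n_z = 0.68771.
Intercept c from Well 101: 828.7 + 50.96 − 165.74 = 713.92.
At (722, 802): z_contact = −47.8 + 551.5 + 713.92 = 1217.6 m.
Depth below ground = 1426 − 1217.6 = 208 m.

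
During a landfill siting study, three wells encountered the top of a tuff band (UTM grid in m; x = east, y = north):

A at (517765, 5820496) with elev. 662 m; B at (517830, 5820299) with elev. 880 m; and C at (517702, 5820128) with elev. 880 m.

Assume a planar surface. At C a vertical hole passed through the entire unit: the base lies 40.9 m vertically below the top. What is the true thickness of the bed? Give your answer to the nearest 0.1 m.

25.2 m

Let the plane be z = a·x + b·y + c.
B−A: 65a − 197b = 218;  C−A: −63a − 368b = 218.
Solving gives a = 1.02607, b = −0.76805.
|∇z| = √(a²+b²) = 1.28168, so dip δ = arctan(1.28168) = 52.04°.
True thickness = vertical thickness × cos δ = 40.9 × cos 52.04° = 25.2 m.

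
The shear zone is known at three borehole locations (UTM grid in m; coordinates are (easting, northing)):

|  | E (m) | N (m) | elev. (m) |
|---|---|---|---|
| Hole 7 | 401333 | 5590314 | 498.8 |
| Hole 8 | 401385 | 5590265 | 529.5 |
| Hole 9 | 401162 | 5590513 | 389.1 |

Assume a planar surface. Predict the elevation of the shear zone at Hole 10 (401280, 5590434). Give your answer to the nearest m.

Two edge vectors: Hole 7→Hole 8 = (52, -49, 30.7), Hole 7→Hole 9 = (-171, 199, -109.7).
Normal n = (Hole 7→Hole 8) × (Hole 7→Hole 9) = (-734, 454.7, 1969).
So ∂z/∂E = −n_x/n_z = 0.37277806 and ∂z/∂N = −n_y/n_z = −0.23092941.
Intercept c from Hole 7: 498.8 − 149608.14 + 1290967.89 = 1141858.55.
At (401280, 5590434): z = 149588.4 − 1290995.6 + 1141858.55 = 451.3 m.

451 m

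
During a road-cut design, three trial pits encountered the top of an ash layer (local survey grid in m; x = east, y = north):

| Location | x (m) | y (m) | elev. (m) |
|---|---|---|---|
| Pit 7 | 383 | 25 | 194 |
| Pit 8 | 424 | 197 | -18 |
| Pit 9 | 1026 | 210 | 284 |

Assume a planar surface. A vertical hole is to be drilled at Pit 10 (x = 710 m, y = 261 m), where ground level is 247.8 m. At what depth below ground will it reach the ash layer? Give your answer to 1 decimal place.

Let the plane be z = a·x + b·y + c.
Pit 8−Pit 7: 41a + 172b = −212;  Pit 9−Pit 7: 643a + 185b = 90.
Solving gives a = 0.531011, b = −1.359136.
Then c = 194 − a·383 − b·25 = 24.60.
At (710, 261): z_contact = 377.02 − 354.73 + 24.60 = 46.88 m.
Depth below ground = 247.8 − 46.88 = 200.9 m.

200.9 m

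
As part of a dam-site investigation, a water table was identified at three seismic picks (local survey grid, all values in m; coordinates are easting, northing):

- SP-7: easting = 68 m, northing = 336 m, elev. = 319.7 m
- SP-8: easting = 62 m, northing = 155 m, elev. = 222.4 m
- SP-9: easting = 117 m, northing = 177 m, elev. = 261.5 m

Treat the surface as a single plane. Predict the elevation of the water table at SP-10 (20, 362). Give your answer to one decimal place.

309.1 m

Let the plane be z = a·easting + b·northing + c.
SP-8−SP-7: −6a − 181b = −97.3;  SP-9−SP-7: 49a − 159b = −58.2.
Solving gives a = 0.50255, b = 0.52091.
Then c = 319.7 − a·68 − b·336 = 110.50.
At (20, 362): z = 10.1 + 188.6 + 110.50 = 309.1 m.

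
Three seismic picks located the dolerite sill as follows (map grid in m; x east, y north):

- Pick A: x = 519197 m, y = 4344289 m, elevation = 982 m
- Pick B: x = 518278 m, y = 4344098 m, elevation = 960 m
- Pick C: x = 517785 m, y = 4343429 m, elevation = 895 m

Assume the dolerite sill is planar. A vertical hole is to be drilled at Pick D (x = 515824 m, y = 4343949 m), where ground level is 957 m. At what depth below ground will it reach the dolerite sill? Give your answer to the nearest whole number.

22 m

Let the plane be z = a·x + b·y + c.
Pick B−Pick A: −919a − 191b = −22;  Pick C−Pick A: −1412a − 860b = −87.
Solving gives a = 0.00442333, b = 0.09390029.
Then c = 982 − a·519197 − b·4344289 = −409244.59.
At (515824, 4343949): z_contact = 2281.7 + 407898.1 − 409244.59 = 935.2 m.
Depth below ground = 957 − 935.2 = 22 m.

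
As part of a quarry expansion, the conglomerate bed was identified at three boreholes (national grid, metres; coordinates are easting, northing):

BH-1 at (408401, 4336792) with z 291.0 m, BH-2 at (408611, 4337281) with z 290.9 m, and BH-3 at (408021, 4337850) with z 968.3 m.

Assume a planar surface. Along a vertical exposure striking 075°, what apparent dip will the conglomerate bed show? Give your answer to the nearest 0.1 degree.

Let the plane be z = a·easting + b·northing + c.
BH-2−BH-1: 210a + 489b = −0.1;  BH-3−BH-1: −380a + 1058b = 677.3.
Solving gives a = −0.81202, b = 0.34852.
Unit vector along 075° is (sin 75°, cos 75°) = (0.9659, 0.2588).
Slope in that direction = a·(0.9659) + b·(0.2588) = −0.69415.
Apparent dip = arctan|0.69415| = 34.8° (true dip is 41.5°, so apparent ≤ true as expected).

34.8°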